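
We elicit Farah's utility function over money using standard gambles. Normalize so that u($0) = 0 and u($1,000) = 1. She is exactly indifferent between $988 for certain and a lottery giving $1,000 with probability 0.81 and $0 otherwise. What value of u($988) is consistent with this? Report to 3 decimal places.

u($988) equals the lottery's expected utility: 0.81·1 + 0.19·0 = 0.81.

0.810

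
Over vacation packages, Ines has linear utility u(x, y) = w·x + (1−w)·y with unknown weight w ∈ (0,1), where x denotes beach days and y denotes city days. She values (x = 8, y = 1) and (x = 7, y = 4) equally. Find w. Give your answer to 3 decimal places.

Equating utilities: w·8 + (1−w)·1 = w·7 + (1−w)·4.
w·(8−7) = (1−w)·(4−1), i.e. w·1 = (1−w)·3.
So w/(1−w) = 3/1 = 3.0000, giving w = 3/(1+3) = 0.750.

w = 0.750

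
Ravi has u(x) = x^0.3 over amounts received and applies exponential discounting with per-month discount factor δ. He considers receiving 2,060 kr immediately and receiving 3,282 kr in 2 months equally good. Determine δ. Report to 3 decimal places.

δ ≈ 0.933

The payoff in 2 months is discounted by δ^2, so u(2060) = δ^2·u(3282) and δ^2 = u(2060)/u(3282).
Since u(x) = x^0.3, δ^2 = (2060/3282)^0.3 = 0.62767^0.3 = 0.86960.
Hence δ = (0.86960)^(1/2) = 0.93252.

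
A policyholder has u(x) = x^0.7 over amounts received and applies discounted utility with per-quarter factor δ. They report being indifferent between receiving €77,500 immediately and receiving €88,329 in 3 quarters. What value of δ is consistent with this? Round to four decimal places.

Indifference means u(77500) = δ^3 · u(88329), so δ^3 = u(77500)/u(88329).
Since u(x) = x^0.7, δ^3 = (77500/88329)^0.7 = 0.87740^0.7 = 0.91251.
So δ = 0.91251^(1/3) ≈ 0.9699.

δ ≈ 0.9699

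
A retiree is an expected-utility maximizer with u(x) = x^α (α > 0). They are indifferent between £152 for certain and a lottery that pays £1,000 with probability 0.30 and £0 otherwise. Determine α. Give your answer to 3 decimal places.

α ≈ 0.639

Since u(0) = 0, the lottery's EU is 0.30·1000^α.
Indifference: 152^α = 0.30·1000^α, so (152/1000)^α = 0.30.
α = ln(0.30) / ln(152/1000) = -1.203973/-1.883875 ≈ 0.639.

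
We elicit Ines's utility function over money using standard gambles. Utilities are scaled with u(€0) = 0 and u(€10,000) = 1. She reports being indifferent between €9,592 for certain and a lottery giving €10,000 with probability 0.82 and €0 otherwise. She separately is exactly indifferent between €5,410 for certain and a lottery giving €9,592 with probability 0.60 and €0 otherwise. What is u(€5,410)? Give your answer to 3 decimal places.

0.492

From the first indifference, u(€9,592) = 0.82·u(€10,000) + 0.18·u(€0) = 0.82·1 + 0.18·0 = 0.82.
Chaining: u(€5,410) = 0.60·0.82 + 0.40·0.00 = 0.4920.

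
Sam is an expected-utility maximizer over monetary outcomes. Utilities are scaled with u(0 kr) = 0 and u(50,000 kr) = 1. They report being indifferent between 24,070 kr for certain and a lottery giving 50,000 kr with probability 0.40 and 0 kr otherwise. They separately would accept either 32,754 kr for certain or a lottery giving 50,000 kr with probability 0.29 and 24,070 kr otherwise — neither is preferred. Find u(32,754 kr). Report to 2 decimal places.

0.57

The first gamble pins u(24,070 kr): it must equal 0.40·1 + 0.60·0 = 0.40.
Then u(32,754 kr) = 0.29·u(50,000 kr) + 0.71·u(24,070 kr) = 0.29·1.00 + 0.71·0.40 = 0.5740.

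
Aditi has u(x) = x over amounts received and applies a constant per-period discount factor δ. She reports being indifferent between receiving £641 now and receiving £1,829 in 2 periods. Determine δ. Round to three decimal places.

The payoff in 2 periods is discounted by δ^2, so u(641) = δ^2·u(1829) and δ^2 = u(641)/u(1829).
With u(x) = x: δ^2 = 641/1829 = 0.35046.
Taking the square root: δ = 0.35046^(1/2) ≈ 0.592.

δ ≈ 0.592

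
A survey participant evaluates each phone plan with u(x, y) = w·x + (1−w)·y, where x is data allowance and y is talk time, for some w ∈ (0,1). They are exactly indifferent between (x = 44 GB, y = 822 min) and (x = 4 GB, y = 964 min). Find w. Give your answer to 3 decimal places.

w = 0.780

Equating utilities: w·44 + (1−w)·822 = w·4 + (1−w)·964.
Collecting terms: w·40 = (1−w)·142.
Hence w = 142/(40+142) = 142/182 = 0.780.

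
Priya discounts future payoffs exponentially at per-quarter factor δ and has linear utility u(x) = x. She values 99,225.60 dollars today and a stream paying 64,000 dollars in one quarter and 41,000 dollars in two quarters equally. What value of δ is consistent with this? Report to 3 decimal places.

Equating present values: 99225.60 = 64000δ + 41000δ².
Rearranged: 41000δ² + 64000δ − 99225.60 = 0.
By the quadratic formula (taking the positive root), δ = (−64000 + √20368998400.00) / 82000 ≈ 0.960.

δ ≈ 0.960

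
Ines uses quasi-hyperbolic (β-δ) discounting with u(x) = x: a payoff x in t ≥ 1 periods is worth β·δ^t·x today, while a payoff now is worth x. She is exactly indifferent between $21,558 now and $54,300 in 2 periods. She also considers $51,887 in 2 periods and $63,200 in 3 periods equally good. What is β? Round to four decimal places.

β ≈ 0.5890

From the later pair, β·δ^2·51887 = β·δ^3·63200; dividing through, δ = 51887/63200 = 0.82100.
Now use the now-vs-future pair: 21558 = β·δ^2·54300 gives β = 21558/(0.67404·54300) ≈ 0.5890.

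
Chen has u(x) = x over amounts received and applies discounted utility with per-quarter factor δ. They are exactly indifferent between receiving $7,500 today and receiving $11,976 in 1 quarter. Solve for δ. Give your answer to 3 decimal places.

Indifference means u(7500) = δ · u(11976), so δ = u(7500)/u(11976).
With u(x) = x: δ = 7500/11976 = 0.62625.

δ ≈ 0.626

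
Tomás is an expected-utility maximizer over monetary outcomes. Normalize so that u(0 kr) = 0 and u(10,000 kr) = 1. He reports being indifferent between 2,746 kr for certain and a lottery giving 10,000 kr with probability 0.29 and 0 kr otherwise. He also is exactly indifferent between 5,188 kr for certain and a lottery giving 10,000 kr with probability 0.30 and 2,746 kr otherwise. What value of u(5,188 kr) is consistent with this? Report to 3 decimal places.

0.503

From the first indifference, u(2,746 kr) = 0.29·u(10,000 kr) + 0.71·u(0 kr) = 0.29·1 + 0.71·0 = 0.29.
Then u(5,188 kr) = 0.30·u(10,000 kr) + 0.70·u(2,746 kr) = 0.30·1.00 + 0.70·0.29 = 0.5030.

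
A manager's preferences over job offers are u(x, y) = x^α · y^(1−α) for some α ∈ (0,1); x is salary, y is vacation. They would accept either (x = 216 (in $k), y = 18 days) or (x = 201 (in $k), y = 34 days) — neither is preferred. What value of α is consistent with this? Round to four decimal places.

The Cobb–Douglas utilities coincide, so 216^α·18^(1−α) = 201^α·34^(1−α).
Taking logs: α·ln 216 + (1−α)·ln 18 = α·ln 201 + (1−α)·ln 34, i.e. α·0.0719735 = (1−α)·0.6359888.
Thus α·(0.7079623) = 0.6359888, so α = 0.6359888/0.7079623 ≈ 0.8983.

α ≈ 0.8983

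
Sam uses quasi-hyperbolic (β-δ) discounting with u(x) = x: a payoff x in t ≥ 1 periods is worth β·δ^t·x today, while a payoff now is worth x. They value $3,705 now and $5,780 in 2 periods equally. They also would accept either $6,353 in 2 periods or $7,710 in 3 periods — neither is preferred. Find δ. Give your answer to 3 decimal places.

Both payoffs in the second observation are in the future, so β drops out: δ^2·6353 = δ^3·7710 ⇒ δ = 6353/7710 = 0.82399.

δ ≈ 0.824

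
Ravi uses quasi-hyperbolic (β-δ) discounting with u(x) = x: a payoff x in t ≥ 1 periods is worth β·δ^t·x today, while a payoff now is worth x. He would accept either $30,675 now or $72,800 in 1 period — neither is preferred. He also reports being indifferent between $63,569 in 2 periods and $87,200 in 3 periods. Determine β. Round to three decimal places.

β ≈ 0.578

From the later pair, β·δ^2·63569 = β·δ^3·87200; dividing through, δ = 63569/87200 = 0.72900.
Substituting δ into 30675 = β·δ·72800: β = 30675/(53071.367) ≈ 0.578.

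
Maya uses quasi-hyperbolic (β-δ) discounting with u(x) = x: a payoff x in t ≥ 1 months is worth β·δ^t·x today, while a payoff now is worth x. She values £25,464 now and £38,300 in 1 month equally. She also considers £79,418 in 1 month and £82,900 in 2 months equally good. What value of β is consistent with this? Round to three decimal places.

From the later pair, β·δ^1·79418 = β·δ^2·82900; dividing through, δ = 79418/82900 = 0.95800.
The first indifference: 25464 = β·δ·38300, so β = 25464/(δ·38300) = 25464/(0.95800·38300) ≈ 0.694.

β ≈ 0.694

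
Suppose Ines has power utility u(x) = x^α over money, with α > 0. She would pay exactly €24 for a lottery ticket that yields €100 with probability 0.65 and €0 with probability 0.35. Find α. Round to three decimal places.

α ≈ 0.302

Since u(0) = 0, the lottery's EU is 0.65·100^α.
Equating: 24^α = 0.65·100^α, i.e. 0.2400^α = 0.65.
Taking logs: α·ln(24/100) = ln(0.65), so α = -0.430783 / -1.427116 ≈ 0.302.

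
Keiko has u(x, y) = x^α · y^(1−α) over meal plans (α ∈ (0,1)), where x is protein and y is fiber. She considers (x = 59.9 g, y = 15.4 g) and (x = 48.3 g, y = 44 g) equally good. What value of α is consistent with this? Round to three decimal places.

The Cobb–Douglas utilities coincide, so 59.9^α·15.4^(1−α) = 48.3^α·44^(1−α).
Taking logs: α·ln 59.9 + (1−α)·ln 15.4 = α·ln 48.3 + (1−α)·ln 44, i.e. α·0.215245 = (1−α)·1.049822.
So α/(1−α) = (1.049822)/(0.215245) = 4.877335, and α = 4.877335/5.877335 ≈ 0.830.

α ≈ 0.830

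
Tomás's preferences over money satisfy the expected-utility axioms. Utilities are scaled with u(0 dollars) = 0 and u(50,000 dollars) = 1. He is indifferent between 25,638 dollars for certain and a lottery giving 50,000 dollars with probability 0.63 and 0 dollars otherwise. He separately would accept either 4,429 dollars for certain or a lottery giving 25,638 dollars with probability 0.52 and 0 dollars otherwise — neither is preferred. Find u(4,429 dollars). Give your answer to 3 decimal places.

0.328

The first gamble pins u(25,638 dollars): it must equal 0.63·1 + 0.37·0 = 0.63.
Chaining: u(4,429 dollars) = 0.52·0.63 + 0.48·0.00 = 0.3276.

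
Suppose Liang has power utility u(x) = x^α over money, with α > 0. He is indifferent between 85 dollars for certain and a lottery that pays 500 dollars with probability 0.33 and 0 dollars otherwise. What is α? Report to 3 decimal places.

α ≈ 0.626

EU(lottery) = 0.33·500^α + 0.67·0 = 0.33·500^α.
Indifference: 85^α = 0.33·500^α, so (85/500)^α = 0.33.
Taking logs: α·ln(85/500) = ln(0.33), so α = -1.108663 / -1.771957 ≈ 0.626.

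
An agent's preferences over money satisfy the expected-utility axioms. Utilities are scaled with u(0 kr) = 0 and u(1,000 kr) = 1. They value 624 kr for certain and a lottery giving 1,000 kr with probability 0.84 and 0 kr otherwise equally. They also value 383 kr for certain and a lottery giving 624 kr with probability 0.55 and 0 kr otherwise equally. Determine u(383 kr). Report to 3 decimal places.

The first gamble pins u(624 kr): it must equal 0.84·1 + 0.16·0 = 0.84.
The second indifference gives u(383 kr) = 0.55·u(624 kr) + 0.45·u(0 kr) = 0.55·0.84 + 0.45·0.00 = 0.4620.

0.462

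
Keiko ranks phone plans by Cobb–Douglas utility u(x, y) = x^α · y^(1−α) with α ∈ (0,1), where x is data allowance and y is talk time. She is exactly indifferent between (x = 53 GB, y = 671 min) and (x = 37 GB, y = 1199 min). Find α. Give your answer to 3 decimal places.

Set the two utilities equal: 53^α·671^(1−α) = 37^α·1199^(1−α).
Taking logs: α·ln 53 + (1−α)·ln 671 = α·ln 37 + (1−α)·ln 1199, i.e. α·0.359374 = (1−α)·0.580474.
With A = 0.359374 and B = 0.580474: α·A = (1−α)·B, so α = B/(A+B) = 0.580474/0.939848 ≈ 0.618.

α ≈ 0.618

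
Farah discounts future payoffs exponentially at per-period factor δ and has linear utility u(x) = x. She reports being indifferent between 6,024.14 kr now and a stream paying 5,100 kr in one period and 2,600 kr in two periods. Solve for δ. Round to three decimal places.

δ ≈ 0.830

The stream is worth 5100δ + 2600δ² today, so 5100δ + 2600δ² = 6024.14.
So 2600δ² + 5100δ − 6024.14 = 0.
δ = (−5100 + √(5100² + 4·2600·6024.14)) / (2·2600) = (−5100 + √88661056.00) / 5200 ≈ 0.830.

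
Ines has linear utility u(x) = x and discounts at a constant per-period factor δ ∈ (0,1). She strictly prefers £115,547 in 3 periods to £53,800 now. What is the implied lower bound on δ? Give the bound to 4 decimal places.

δ > 0.7751

Under u(x) = x this choice says 53800 < δ^3·115547.
Hence δ^3 > 53800/115547 = 0.46561, and x ↦ x^(1/3) is increasing on (0,∞).
δ > (53800/115547)^(1/3) ≈ 0.7751.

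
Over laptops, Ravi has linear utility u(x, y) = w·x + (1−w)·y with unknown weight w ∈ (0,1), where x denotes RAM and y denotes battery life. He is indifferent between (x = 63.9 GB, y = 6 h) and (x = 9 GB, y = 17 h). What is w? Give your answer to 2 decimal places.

Equating utilities: w·63.9 + (1−w)·6 = w·9 + (1−w)·17.
w·(63.9−9) = (1−w)·(17−6), i.e. w·54.9 = (1−w)·11.
Hence w = 11/(54.9+11) = 11/65.9 = 0.17.

w = 0.17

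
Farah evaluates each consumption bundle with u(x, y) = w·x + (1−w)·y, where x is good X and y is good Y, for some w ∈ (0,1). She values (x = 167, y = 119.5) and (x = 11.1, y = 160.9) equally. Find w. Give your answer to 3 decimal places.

w = 0.210

Equating utilities: w·167 + (1−w)·119.5 = w·11.1 + (1−w)·160.9.
Collecting terms: w·155.9 = (1−w)·41.4.
So w/(1−w) = 41.4/155.9 = 0.2656, giving w = 41.4/(155.9+41.4) = 0.210.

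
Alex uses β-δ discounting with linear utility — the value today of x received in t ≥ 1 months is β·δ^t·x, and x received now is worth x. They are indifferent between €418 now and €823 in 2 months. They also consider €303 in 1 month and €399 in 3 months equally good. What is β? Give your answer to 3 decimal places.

β ≈ 0.669

The second indifference involves only future payoffs, so β cancels: β·δ^1·303 = β·δ^3·399, giving δ^2 = 303/399 = 0.75940, so δ = 0.87143.
Now use the now-vs-future pair: 418 = β·δ^2·823 gives β = 418/(0.75940·823) ≈ 0.669.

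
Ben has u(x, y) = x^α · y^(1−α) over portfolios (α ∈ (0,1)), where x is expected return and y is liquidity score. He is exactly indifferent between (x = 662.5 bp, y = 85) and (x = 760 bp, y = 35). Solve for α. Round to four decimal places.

α ≈ 0.8660

The Cobb–Douglas utilities coincide, so 662.5^α·85^(1−α) = 760^α·35^(1−α).
Taking logs: α·ln 662.5 + (1−α)·ln 85 = α·ln 760 + (1−α)·ln 35, i.e. α·-0.1372979 = (1−α)·-0.8873032.
So α/(1−α) = (-0.8873032)/(-0.1372979) = 6.4626130, and α = 6.4626130/7.4626130 ≈ 0.8660.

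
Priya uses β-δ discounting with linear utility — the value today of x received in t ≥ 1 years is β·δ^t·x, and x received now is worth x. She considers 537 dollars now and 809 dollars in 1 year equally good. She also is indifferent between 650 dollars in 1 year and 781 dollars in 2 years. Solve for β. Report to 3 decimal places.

Both payoffs in the second observation are in the future, so β drops out: δ^1·650 = δ^2·781 ⇒ δ = 650/781 = 0.83227.
The first indifference: 537 = β·δ·809, so β = 537/(δ·809) = 537/(0.83227·809) ≈ 0.798.

β ≈ 0.798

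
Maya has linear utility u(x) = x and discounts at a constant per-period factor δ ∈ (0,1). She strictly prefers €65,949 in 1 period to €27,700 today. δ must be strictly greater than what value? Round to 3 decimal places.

The preference means 27700 < δ·65949.
Dividing through by 65949 gives δ > 0.42002.

δ > 0.420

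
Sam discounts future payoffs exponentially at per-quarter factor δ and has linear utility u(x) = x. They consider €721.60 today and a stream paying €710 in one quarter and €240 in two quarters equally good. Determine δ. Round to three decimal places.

δ ≈ 0.800

Equating present values: 721.60 = 710δ + 240δ².
So 240δ² + 710δ − 721.60 = 0.
The positive root is δ = [−710 + √(710² + 4·240·721.60)] / (2·240) = (−710 + 1094.000)/480 ≈ 0.800.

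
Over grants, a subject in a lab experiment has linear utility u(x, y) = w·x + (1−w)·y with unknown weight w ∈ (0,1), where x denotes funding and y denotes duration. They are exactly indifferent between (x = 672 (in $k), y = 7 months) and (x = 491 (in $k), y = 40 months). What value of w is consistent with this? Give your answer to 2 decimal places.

w = 0.15

Equating utilities: w·672 + (1−w)·7 = w·491 + (1−w)·40.
w·(672−491) = (1−w)·(40−7), i.e. w·181 = (1−w)·33.
Hence w = 33/(181+33) = 33/214 = 0.15.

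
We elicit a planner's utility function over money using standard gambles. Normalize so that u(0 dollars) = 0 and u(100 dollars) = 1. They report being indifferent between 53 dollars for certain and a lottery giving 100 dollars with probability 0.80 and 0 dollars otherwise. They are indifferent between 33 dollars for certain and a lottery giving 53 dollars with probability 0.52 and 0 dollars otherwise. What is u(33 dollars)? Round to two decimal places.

From the first indifference, u(53 dollars) = 0.80·u(100 dollars) + 0.20·u(0 dollars) = 0.80·1 + 0.20·0 = 0.80.
Chaining: u(33 dollars) = 0.52·0.80 + 0.48·0.00 = 0.4160.

0.42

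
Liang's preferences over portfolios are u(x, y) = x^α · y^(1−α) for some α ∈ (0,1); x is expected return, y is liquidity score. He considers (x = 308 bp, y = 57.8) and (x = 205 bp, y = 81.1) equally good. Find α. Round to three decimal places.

Set the two utilities equal: 308^α·57.8^(1−α) = 205^α·81.1^(1−α).
(308/205)^α = (81.1/57.8)^(1−α); take logs: α·ln(308/205) = (1−α)·ln(81.1/57.8), i.e. α·0.407090 = (1−α)·0.338694.
Thus α·(0.745784) = 0.338694, so α = 0.338694/0.745784 ≈ 0.454.

α ≈ 0.454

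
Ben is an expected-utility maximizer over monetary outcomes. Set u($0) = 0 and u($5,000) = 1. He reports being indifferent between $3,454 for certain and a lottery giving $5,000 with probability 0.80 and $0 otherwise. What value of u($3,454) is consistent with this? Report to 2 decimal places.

0.80

The indifference gives u($3,454) = 0.80·u($5,000) + 0.20·u($0) = 0.80·1 + 0.20·0 = 0.80.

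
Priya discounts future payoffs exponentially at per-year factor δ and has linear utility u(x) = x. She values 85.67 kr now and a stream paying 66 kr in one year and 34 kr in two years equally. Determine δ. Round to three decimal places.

δ ≈ 0.890

Equating present values: 85.67 = 66δ + 34δ².
So 34δ² + 66δ − 85.67 = 0.
δ = (−66 + √(66² + 4·34·85.67)) / (2·34) = (−66 + √16007.12) / 68 ≈ 0.890.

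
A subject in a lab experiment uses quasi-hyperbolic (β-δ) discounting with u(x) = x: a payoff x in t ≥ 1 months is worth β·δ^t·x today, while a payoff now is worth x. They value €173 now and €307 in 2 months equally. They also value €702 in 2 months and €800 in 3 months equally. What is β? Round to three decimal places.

Both payoffs in the second observation are in the future, so β drops out: δ^2·702 = δ^3·800 ⇒ δ = 702/800 = 0.87750.
Substituting δ into 173 = β·δ^2·307: β = 173/(236.392) ≈ 0.732.

β ≈ 0.732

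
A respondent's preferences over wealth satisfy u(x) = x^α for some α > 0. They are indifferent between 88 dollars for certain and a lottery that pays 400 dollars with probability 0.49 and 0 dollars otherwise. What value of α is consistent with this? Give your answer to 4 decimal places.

Since u(0) = 0, the lottery's EU is 0.49·400^α.
Setting u(88) equal to that: 88^α = 0.49·400^α ⇒ (88/400)^α = 0.49.
Take logs: α = ln 0.49 / ln(88/400) ≈ 0.471129.

α ≈ 0.4711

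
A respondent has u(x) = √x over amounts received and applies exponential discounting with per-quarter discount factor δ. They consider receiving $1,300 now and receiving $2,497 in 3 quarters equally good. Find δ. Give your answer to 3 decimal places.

The payoff in 3 quarters is discounted by δ^3, so u(1300) = δ^3·u(2497) and δ^3 = u(1300)/u(2497).
Since u(x) = √x, δ^3 = √(1300/2497) = 0.72154.
Taking the cube root: δ = 0.72154^(1/3) ≈ 0.897.

δ ≈ 0.897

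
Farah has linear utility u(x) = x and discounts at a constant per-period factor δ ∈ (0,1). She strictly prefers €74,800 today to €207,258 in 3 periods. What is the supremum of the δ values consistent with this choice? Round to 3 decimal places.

Under u(x) = x this choice says 74800 > δ^3·207258.
Dividing by 207258: δ^3 < 0.36090. Both sides are positive, so the cube root keeps the direction.
δ < (74800/207258)^(1/3) ≈ 0.712.

δ < 0.712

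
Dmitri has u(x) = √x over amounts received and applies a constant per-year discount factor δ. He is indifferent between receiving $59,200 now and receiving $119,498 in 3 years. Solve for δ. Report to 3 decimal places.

The payoff in 3 years is discounted by δ^3, so u(59200) = δ^3·u(119498) and δ^3 = u(59200)/u(119498).
With u(x) = √x: δ^3 = √59200/√119498 = √(59200/119498) = 0.70385.
So δ = 0.70385^(1/3) ≈ 0.890.

δ ≈ 0.890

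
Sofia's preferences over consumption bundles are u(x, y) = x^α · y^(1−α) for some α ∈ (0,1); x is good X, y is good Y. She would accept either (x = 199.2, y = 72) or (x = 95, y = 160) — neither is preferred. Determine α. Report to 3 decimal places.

α ≈ 0.519

The Cobb–Douglas utilities coincide, so 199.2^α·72^(1−α) = 95^α·160^(1−α).
Rearrange to (199.2/95)^α = (160/72)^(1−α) and take logs: α·0.740432 = (1−α)·0.798508.
With A = 0.740432 and B = 0.798508: α·A = (1−α)·B, so α = B/(A+B) = 0.798508/1.538940 ≈ 0.519.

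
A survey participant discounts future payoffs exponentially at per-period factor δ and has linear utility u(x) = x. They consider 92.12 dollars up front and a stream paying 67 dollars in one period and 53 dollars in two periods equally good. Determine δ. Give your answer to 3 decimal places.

Equating present values: 92.12 = 67δ + 53δ².
That is, 53δ² + 67δ − 92.12 = 0, a quadratic in δ.
The positive root is δ = [−67 + √(67² + 4·53·92.12)] / (2·53) = (−67 + 154.979)/106 ≈ 0.830.

δ ≈ 0.830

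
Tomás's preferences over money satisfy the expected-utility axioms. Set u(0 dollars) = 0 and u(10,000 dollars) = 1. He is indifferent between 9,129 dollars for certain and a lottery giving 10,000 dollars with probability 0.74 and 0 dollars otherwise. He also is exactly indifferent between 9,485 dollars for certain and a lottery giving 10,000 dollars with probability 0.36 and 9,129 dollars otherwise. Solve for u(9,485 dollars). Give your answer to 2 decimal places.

The first gamble pins u(9,129 dollars): it must equal 0.74·1 + 0.26·0 = 0.74.
Chaining: u(9,485 dollars) = 0.36·1.00 + 0.64·0.74 = 0.8336.

0.83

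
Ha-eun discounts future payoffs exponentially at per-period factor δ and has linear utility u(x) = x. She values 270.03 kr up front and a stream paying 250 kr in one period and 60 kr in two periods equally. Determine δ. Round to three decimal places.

δ ≈ 0.890

The stream is worth 250δ + 60δ² today, so 250δ + 60δ² = 270.03.
Rearranged: 60δ² + 250δ − 270.03 = 0.
The positive root is δ = [−250 + √(250² + 4·60·270.03)] / (2·60) = (−250 + 356.801)/120 ≈ 0.890.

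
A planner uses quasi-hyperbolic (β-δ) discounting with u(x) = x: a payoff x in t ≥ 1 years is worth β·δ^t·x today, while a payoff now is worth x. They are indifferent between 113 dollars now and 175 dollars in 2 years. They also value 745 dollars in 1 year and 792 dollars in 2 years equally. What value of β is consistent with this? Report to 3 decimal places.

The second indifference involves only future payoffs, so β cancels: β·δ^1·745 = β·δ^2·792, giving δ = 745/792 = 0.94066.
The first indifference: 113 = β·δ^2·175, so β = 113/(δ^2·175) = 113/(0.88483·175) ≈ 0.730.

β ≈ 0.730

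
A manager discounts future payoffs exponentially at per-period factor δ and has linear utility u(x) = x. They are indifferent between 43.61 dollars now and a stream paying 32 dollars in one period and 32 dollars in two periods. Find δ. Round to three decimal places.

Present value of the stream is 32·δ + 32·δ². Indifference gives 32δ + 32δ² = 43.61.
Rearranged: 32δ² + 32δ − 43.61 = 0.
By the quadratic formula (taking the positive root), δ = (−32 + √6606.08) / 64 ≈ 0.770.

δ ≈ 0.770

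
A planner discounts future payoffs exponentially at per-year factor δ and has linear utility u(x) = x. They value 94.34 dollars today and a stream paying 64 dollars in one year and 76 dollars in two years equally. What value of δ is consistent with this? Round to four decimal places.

The stream is worth 64δ + 76δ² today, so 64δ + 76δ² = 94.34.
Rearranged: 76δ² + 64δ − 94.34 = 0.
The positive root is δ = [−64 + √(64² + 4·76·94.34)] / (2·76) = (−64 + 181.040)/152 ≈ 0.7700.

δ ≈ 0.7700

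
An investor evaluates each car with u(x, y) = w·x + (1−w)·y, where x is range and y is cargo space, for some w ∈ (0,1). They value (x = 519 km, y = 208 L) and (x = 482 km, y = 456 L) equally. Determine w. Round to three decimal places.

Equating utilities: w·519 + (1−w)·208 = w·482 + (1−w)·456.
Rearranging, 37·w − 248·(1−w) = 0.
So w/(1−w) = 248/37 = 6.7027, giving w = 248/(37+248) = 0.870.

w = 0.870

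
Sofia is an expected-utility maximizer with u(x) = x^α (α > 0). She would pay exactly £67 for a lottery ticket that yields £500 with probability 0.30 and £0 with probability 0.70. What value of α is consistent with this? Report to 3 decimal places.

α ≈ 0.599

EU(lottery) = 0.30·500^α + 0.70·0 = 0.30·500^α.
Setting u(67) equal to that: 67^α = 0.30·500^α ⇒ (67/500)^α = 0.30.
α = ln(0.30) / ln(67/500) = -1.203973/-2.009915 ≈ 0.599.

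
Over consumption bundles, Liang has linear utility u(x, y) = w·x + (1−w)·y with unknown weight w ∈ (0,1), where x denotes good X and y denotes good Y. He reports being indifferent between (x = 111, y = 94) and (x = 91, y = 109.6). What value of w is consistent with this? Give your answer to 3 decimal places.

w = 0.438

Indifference: w·111 + (1−w)·94 = w·91 + (1−w)·109.6.
Rearranging, 20·w − 15.6·(1−w) = 0.
So w/(1−w) = 15.6/20 = 0.7800, giving w = 15.6/(20+15.6) = 0.438.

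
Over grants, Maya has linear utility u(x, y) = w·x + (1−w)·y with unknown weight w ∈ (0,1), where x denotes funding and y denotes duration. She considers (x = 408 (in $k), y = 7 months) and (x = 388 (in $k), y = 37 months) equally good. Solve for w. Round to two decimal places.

Equating utilities: w·408 + (1−w)·7 = w·388 + (1−w)·37.
Collecting terms: w·20 = (1−w)·30.
The marginal rate of substitution is 30/20, so w = 30/(20+30) = 0.60.

w = 0.60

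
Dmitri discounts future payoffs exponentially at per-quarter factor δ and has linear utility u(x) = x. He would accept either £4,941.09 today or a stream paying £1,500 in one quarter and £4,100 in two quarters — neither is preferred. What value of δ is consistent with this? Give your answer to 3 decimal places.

δ ≈ 0.930

Equating present values: 4941.09 = 1500δ + 4100δ².
That is, 4100δ² + 1500δ − 4941.09 = 0, a quadratic in δ.
The positive root is δ = [−1500 + √(1500² + 4·4100·4941.09)] / (2·4100) = (−1500 + 9126.000)/8200 ≈ 0.930.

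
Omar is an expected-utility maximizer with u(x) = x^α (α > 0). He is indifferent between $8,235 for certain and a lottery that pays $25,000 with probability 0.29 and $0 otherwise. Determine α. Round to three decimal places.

α ≈ 1.115

Since u(0) = 0, the lottery's EU is 0.29·25000^α.
Indifference: 8235^α = 0.29·25000^α, so (8235/25000)^α = 0.29.
Take logs: α = ln 0.29 / ln(8235/25000) ≈ 1.11472.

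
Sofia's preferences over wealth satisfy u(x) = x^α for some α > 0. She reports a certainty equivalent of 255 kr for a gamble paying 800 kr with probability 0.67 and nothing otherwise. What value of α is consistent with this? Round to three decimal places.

EU(lottery) = 0.67·800^α + 0.33·0 = 0.67·800^α.
Indifference: 255^α = 0.67·800^α, so (255/800)^α = 0.67.
Take logs: α = ln 0.67 / ln(255/800) ≈ 0.35027.

α ≈ 0.350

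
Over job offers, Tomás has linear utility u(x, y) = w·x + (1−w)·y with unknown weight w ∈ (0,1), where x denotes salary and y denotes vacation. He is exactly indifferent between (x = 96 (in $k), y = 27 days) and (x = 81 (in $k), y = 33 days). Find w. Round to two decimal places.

w = 0.29

Indifference: w·96 + (1−w)·27 = w·81 + (1−w)·33.
Collecting terms: w·15 = (1−w)·6.
The marginal rate of substitution is 6/15, so w = 6/(15+6) = 0.29.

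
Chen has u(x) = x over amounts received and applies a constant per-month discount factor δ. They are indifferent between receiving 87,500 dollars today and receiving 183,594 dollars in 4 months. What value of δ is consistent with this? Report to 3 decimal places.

δ ≈ 0.831

The payoff in 4 months is discounted by δ^4, so u(87500) = δ^4·u(183594) and δ^4 = u(87500)/u(183594).
With u(x) = x: δ^4 = 87500/183594 = 0.47660.
So δ = 0.47660^(1/4) ≈ 0.831.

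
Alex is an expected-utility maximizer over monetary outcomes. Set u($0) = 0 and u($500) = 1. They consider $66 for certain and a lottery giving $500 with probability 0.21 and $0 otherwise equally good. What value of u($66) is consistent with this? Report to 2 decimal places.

The indifference gives u($66) = 0.21·u($500) + 0.79·u($0) = 0.21·1 + 0.79·0 = 0.21.

0.21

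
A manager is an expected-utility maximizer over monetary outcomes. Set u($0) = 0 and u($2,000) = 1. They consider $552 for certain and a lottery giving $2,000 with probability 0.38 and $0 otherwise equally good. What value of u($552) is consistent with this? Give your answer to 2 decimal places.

u($552) equals the lottery's expected utility: 0.38·1 + 0.62·0 = 0.38.

0.38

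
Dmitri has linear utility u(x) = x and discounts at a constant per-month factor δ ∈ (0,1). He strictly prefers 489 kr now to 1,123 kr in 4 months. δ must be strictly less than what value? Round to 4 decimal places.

δ < 0.8123

Under u(x) = x this choice says 489 > δ^4·1123.
Dividing by 1123: δ^4 < 0.43544. Both sides are positive, so the 4th root keeps the direction.
δ < (489/1123)^(1/4) ≈ 0.8123.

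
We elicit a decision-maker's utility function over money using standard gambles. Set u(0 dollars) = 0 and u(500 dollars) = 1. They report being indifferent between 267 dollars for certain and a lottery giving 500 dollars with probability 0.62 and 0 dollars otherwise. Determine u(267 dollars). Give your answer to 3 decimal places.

The indifference gives u(267 dollars) = 0.62·u(500 dollars) + 0.38·u(0 dollars) = 0.62·1 + 0.38·0 = 0.62.

0.620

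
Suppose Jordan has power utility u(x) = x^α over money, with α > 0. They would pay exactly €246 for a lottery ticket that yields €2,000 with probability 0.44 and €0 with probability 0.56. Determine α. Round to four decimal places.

α ≈ 0.3918

The lottery's expected utility is 0.44·u(2000) + 0.56·u(0) = 0.44·2000^α (since u(0) = 0 for α > 0).
Setting u(246) equal to that: 246^α = 0.44·2000^α ⇒ (246/2000)^α = 0.44.
Take logs: α = ln 0.44 / ln(246/2000) ≈ 0.391769.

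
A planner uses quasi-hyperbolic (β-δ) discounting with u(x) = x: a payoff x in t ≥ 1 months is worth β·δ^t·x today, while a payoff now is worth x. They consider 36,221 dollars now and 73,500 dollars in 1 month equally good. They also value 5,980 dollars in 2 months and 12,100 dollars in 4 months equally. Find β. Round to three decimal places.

From the later pair, β·δ^2·5980 = β·δ^4·12100; dividing through, δ^2 = 5980/12100 = 0.49421, so δ = 0.70300.
The first indifference: 36221 = β·δ·73500, so β = 36221/(δ·73500) = 36221/(0.70300·73500) ≈ 0.701.

β ≈ 0.701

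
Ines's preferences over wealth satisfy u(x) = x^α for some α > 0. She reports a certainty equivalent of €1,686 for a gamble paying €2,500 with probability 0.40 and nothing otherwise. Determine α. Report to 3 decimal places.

α ≈ 2.326

The lottery's expected utility is 0.40·u(2500) + 0.60·u(0) = 0.40·2500^α (since u(0) = 0 for α > 0).
Indifference: 1686^α = 0.40·2500^α, so (1686/2500)^α = 0.40.
Take logs: α = ln 0.40 / ln(1686/2500) ≈ 2.32601.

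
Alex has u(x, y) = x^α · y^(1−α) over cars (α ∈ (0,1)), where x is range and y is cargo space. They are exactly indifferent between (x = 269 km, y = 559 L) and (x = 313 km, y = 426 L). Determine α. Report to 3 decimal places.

α ≈ 0.642

The Cobb–Douglas utilities coincide, so 269^α·559^(1−α) = 313^α·426^(1−α).
Taking logs: α·ln 269 + (1−α)·ln 559 = α·ln 313 + (1−α)·ln 426, i.e. α·-0.151492 = (1−α)·-0.271710.
With A = -0.151492 and B = -0.271710: α·A = (1−α)·B, so α = B/(A+B) = -0.271710/-0.423202 ≈ 0.642.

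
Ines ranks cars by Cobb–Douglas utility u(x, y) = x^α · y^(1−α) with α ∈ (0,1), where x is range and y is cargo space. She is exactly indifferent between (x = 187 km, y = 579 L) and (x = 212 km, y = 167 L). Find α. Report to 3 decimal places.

Indifference: 187^α · 579^(1−α) = 212^α · 167^(1−α).
Rearrange to (187/212)^α = (167/579)^(1−α) and take logs: α·-0.125478 = (1−α)·-1.243309.
So α/(1−α) = (-1.243309)/(-0.125478) = 9.908582, and α = 9.908582/10.908582 ≈ 0.908.

α ≈ 0.908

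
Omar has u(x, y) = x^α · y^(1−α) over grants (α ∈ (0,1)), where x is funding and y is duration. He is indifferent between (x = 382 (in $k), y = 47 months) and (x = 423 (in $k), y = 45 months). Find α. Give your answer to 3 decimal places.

Set the two utilities equal: 382^α·47^(1−α) = 423^α·45^(1−α).
Rearrange to (382/423)^α = (45/47)^(1−α) and take logs: α·-0.101952 = (1−α)·-0.043485.
With A = -0.101952 and B = -0.043485: α·A = (1−α)·B, so α = B/(A+B) = -0.043485/-0.145437 ≈ 0.299.

α ≈ 0.299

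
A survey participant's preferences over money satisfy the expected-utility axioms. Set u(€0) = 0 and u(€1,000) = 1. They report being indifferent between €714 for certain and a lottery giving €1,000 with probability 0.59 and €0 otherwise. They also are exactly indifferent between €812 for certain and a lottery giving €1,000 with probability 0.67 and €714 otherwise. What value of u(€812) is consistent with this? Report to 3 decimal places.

From the first indifference, u(€714) = 0.59·u(€1,000) + 0.41·u(€0) = 0.59·1 + 0.41·0 = 0.59.
Then u(€812) = 0.67·u(€1,000) + 0.33·u(€714) = 0.67·1.00 + 0.33·0.59 = 0.8647.

0.865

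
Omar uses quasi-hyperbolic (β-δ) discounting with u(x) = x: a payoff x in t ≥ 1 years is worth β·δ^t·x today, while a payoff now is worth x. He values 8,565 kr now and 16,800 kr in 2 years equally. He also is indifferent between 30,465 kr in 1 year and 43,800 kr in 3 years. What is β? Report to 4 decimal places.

From the later pair, β·δ^1·30465 = β·δ^3·43800; dividing through, δ^2 = 30465/43800 = 0.69555, so δ = 0.83400.
The first indifference: 8565 = β·δ^2·16800, so β = 8565/(δ^2·16800) = 8565/(0.69555·16800) ≈ 0.7330.

β ≈ 0.7330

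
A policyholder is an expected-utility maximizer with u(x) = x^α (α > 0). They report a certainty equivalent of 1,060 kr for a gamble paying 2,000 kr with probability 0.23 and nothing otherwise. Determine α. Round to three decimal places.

Since u(0) = 0, the lottery's EU is 0.23·2000^α.
Setting u(1060) equal to that: 1060^α = 0.23·2000^α ⇒ (1060/2000)^α = 0.23.
Take logs: α = ln 0.23 / ln(1060/2000) ≈ 2.31489.

α ≈ 2.315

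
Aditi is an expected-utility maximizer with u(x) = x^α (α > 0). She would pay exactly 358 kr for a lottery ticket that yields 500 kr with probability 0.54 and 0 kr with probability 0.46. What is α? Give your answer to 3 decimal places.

EU(lottery) = 0.54·500^α + 0.46·0 = 0.54·500^α.
Indifference: 358^α = 0.54·500^α, so (358/500)^α = 0.54.
Taking logs: α·ln(358/500) = ln(0.54), so α = -0.616186 / -0.334075 ≈ 1.844.

α ≈ 1.844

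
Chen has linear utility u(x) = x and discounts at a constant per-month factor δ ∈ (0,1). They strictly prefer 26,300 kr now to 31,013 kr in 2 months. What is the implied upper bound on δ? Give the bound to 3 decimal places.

Under u(x) = x this choice says 26300 > δ^2·31013.
So δ^2 < 26300/31013 = 0.84803; taking the square root of both positive sides preserves the inequality.
δ < (26300/31013)^(1/2) ≈ 0.921.

δ < 0.921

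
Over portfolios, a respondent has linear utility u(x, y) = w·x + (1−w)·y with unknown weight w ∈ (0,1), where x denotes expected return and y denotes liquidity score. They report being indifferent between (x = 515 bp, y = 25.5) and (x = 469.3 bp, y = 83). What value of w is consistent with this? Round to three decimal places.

Equating utilities: w·515 + (1−w)·25.5 = w·469.3 + (1−w)·83.
Collecting terms: w·45.7 = (1−w)·57.5.
So w/(1−w) = 57.5/45.7 = 1.2582, giving w = 57.5/(45.7+57.5) = 0.557.

w = 0.557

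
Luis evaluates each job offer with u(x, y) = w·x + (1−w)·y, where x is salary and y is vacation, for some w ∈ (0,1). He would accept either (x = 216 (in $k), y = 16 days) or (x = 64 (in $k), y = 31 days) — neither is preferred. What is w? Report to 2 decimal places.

w = 0.09

Equating utilities: w·216 + (1−w)·16 = w·64 + (1−w)·31.
Rearranging, 152·w − 15·(1−w) = 0.
Hence w = 15/(152+15) = 15/167 = 0.09.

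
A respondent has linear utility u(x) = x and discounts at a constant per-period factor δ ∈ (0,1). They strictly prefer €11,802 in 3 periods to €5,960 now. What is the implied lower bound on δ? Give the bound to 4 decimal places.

δ > 0.7963

Comparing present values: 5960 < δ^3·11802.
Dividing by 11802: δ^3 > 0.50500. Both sides are positive, so the cube root keeps the direction.
δ > (5960/11802)^(1/3) ≈ 0.7963.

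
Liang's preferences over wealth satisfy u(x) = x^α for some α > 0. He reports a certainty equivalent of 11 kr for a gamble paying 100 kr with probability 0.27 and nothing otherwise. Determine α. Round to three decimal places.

α ≈ 0.593

EU(lottery) = 0.27·100^α + 0.73·0 = 0.27·100^α.
Setting u(11) equal to that: 11^α = 0.27·100^α ⇒ (11/100)^α = 0.27.
Taking logs: α·ln(11/100) = ln(0.27), so α = -1.309333 / -2.207275 ≈ 0.593.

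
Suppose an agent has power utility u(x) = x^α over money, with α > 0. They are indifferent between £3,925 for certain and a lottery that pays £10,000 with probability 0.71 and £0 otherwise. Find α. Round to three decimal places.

α ≈ 0.366

EU(lottery) = 0.71·10000^α + 0.29·0 = 0.71·10000^α.
Equating: 3925^α = 0.71·10000^α, i.e. 0.3925^α = 0.71.
Take logs: α = ln 0.71 / ln(3925/10000) ≈ 0.36621.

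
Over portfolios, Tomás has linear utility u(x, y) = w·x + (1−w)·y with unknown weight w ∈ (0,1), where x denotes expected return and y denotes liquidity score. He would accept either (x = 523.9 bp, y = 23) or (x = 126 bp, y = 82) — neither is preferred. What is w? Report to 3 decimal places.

w = 0.129

u(523.9,23) = u(126,82) means w·523.9 + (1−w)·23 = w·126 + (1−w)·82.
Collecting terms: w·397.9 = (1−w)·59.
Hence w = 59/(397.9+59) = 59/456.9 = 0.129.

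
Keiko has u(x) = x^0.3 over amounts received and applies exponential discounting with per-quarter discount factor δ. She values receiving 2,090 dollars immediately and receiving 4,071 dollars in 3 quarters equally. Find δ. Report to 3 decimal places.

Indifference means u(2090) = δ^3 · u(4071), so δ^3 = u(2090)/u(4071).
Since u(x) = x^0.3, δ^3 = (2090/4071)^0.3 = 0.51339^0.3 = 0.81872.
Hence δ = (0.81872)^(1/3) = 0.93550.

δ ≈ 0.936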